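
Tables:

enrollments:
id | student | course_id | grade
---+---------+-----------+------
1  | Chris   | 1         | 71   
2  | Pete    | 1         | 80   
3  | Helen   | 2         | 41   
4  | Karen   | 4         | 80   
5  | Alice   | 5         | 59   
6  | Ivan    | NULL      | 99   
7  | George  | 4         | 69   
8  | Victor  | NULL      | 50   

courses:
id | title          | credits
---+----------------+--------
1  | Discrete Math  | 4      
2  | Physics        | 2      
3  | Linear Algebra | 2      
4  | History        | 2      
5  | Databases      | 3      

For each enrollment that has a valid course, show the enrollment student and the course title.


INNER JOIN keeps only enrollments rows whose course_id matches an id in courses. Walk through each enrollment:
  - enrollment 1 (Chris): course_id=1 -> matches Discrete Math
  - enrollment 2 (Pete): course_id=1 -> matches Discrete Math
  - enrollment 3 (Helen): course_id=2 -> matches Physics
  - enrollment 4 (Karen): course_id=4 -> matches History
  - enrollment 5 (Alice): course_id=5 -> matches Databases
  - enrollment 6 (Ivan): course_id=NULL, no match -> dropped
  - enrollment 7 (George): course_id=4 -> matches History
  - enrollment 8 (Victor): course_id=NULL, no match -> dropped
So 2 of 8 rows are dropped.

SQL:
SELECT a.student, b.title AS course
FROM enrollments a
INNER JOIN courses b ON a.course_id = b.id

Result:
student | course       
--------+--------------
Chris   | Discrete Math
Pete    | Discrete Math
Helen   | Physics      
Karen   | History      
Alice   | Databases    
George  | History      


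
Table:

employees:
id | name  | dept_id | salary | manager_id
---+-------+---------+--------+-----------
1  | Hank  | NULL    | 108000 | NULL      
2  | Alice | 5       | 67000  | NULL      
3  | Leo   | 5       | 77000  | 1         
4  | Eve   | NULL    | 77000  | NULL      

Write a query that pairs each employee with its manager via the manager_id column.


This is a self-join: employees is joined to a second copy of itself, matching each row's manager_id to another row's id. Use LEFT JOIN so rows with manager_id=NULL are kept.
  - employee 1 (Hank): manager_id=NULL -> NULL
  - employee 2 (Alice): manager_id=NULL -> NULL
  - employee 3 (Leo): manager_id=1 -> Hank
  - employee 4 (Eve): manager_id=NULL -> NULL

SQL:
SELECT a.name AS item, b.name AS manager
FROM employees a
LEFT JOIN employees b ON a.manager_id = b.id

Result:
item  | manager
------+--------
Hank  | NULL   
Alice | NULL   
Leo   | Hank   
Eve   | NULL   


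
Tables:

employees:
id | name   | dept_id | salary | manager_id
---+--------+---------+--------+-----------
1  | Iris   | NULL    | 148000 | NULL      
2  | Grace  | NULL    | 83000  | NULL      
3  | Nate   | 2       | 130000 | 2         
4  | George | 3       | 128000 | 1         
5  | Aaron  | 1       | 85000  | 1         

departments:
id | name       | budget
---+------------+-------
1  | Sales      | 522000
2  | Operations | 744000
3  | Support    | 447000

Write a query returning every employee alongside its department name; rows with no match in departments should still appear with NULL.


LEFT JOIN keeps every row from employees (the left table); where dept_id has no match in departments, the department columns become NULL. Walk through each employee:
  - employee 1 (Iris): dept_id=NULL, no match -> kept with NULL
  - employee 2 (Grace): dept_id=NULL, no match -> kept with NULL
  - employee 3 (Nate): dept_id=2 -> matches Operations
  - employee 4 (George): dept_id=3 -> matches Support
  - employee 5 (Aaron): dept_id=1 -> matches Sales
All 5 rows appear; 2 have NULL department.

SQL:
SELECT a.name, b.name AS department
FROM employees a
LEFT JOIN departments b ON a.dept_id = b.id

Result:
name   | department
-------+-----------
Iris   | NULL      
Grace  | NULL      
Nate   | Operations
George | Support   
Aaron  | Sales     


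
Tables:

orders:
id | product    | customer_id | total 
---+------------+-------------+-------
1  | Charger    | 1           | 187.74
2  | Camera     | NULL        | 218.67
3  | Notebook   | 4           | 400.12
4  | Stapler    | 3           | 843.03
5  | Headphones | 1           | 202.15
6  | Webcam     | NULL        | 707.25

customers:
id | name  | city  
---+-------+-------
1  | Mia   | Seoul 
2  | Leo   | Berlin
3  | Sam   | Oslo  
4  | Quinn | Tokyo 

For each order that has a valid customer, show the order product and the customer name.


INNER JOIN keeps only orders rows whose customer_id matches an id in customers. Walk through each order:
  - order 1 (Charger): customer_id=1 -> matches Mia
  - order 2 (Camera): customer_id=NULL, no match -> dropped
  - order 3 (Notebook): customer_id=4 -> matches Quinn
  - order 4 (Stapler): customer_id=3 -> matches Sam
  - order 5 (Headphones): customer_id=1 -> matches Mia
  - order 6 (Webcam): customer_id=NULL, no match -> dropped
So 2 of 6 rows are dropped.

SQL:
SELECT a.product, b.name AS customer
FROM orders a
INNER JOIN customers b ON a.customer_id = b.id

Result:
product    | customer
-----------+---------
Charger    | Mia     
Notebook   | Quinn   
Stapler    | Sam     
Headphones | Mia     


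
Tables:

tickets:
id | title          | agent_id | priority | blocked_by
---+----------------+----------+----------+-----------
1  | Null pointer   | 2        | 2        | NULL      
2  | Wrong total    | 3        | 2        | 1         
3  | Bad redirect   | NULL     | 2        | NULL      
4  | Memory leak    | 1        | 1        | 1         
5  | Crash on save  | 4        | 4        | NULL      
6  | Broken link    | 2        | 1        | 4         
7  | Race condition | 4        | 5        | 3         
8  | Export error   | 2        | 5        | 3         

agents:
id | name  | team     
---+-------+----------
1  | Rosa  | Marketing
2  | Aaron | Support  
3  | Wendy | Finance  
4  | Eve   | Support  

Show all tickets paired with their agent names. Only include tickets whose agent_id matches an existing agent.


INNER JOIN keeps only tickets rows whose agent_id matches an id in agents. Walk through each ticket:
  - ticket 1 (Null pointer): agent_id=2 -> matches Aaron
  - ticket 2 (Wrong total): agent_id=3 -> matches Wendy
  - ticket 3 (Bad redirect): agent_id=NULL, no match -> dropped
  - ticket 4 (Memory leak): agent_id=1 -> matches Rosa
  - ticket 5 (Crash on save): agent_id=4 -> matches Eve
  - ticket 6 (Broken link): agent_id=2 -> matches Aaron
  - ticket 7 (Race condition): agent_id=4 -> matches Eve
  - ticket 8 (Export error): agent_id=2 -> matches Aaron
So 1 of 8 rows is dropped.

SQL:
SELECT a.title, b.name AS agent
FROM tickets a
INNER JOIN agents b ON a.agent_id = b.id

Result:
title          | agent
---------------+------
Null pointer   | Aaron
Wrong total    | Wendy
Memory leak    | Rosa 
Crash on save  | Eve  
Broken link    | Aaron
Race condition | Eve  
Export error   | Aaron


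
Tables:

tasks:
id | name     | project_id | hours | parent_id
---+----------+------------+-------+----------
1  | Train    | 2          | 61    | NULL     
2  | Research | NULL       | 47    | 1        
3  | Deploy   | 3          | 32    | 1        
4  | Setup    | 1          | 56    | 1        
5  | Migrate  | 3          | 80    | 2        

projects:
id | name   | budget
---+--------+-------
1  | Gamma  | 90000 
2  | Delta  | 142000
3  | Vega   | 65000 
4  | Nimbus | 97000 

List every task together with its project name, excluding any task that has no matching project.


INNER JOIN keeps only tasks rows whose project_id matches an id in projects. Walk through each task:
  - task 1 (Train): project_id=2 -> matches Delta
  - task 2 (Research): project_id=NULL, no match -> dropped
  - task 3 (Deploy): project_id=3 -> matches Vega
  - task 4 (Setup): project_id=1 -> matches Gamma
  - task 5 (Migrate): project_id=3 -> matches Vega
So 1 of 5 rows is dropped.

SQL:
SELECT a.name, b.name AS project
FROM tasks a
INNER JOIN projects b ON a.project_id = b.id

Result:
name    | project
--------+--------
Train   | Delta  
Deploy  | Vega   
Setup   | Gamma  
Migrate | Vega   


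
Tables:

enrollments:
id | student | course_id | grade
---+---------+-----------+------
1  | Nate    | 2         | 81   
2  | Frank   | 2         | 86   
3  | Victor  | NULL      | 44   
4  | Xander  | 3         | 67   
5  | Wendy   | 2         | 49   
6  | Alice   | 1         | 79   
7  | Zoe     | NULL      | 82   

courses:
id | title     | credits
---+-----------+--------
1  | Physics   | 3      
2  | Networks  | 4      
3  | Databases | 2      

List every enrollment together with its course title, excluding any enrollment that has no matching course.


INNER JOIN keeps only enrollments rows whose course_id matches an id in courses. Walk through each enrollment:
  - enrollment 1 (Nate): course_id=2 -> matches Networks
  - enrollment 2 (Frank): course_id=2 -> matches Networks
  - enrollment 3 (Victor): course_id=NULL, no match -> dropped
  - enrollment 4 (Xander): course_id=3 -> matches Databases
  - enrollment 5 (Wendy): course_id=2 -> matches Networks
  - enrollment 6 (Alice): course_id=1 -> matches Physics
  - enrollment 7 (Zoe): course_id=NULL, no match -> dropped
So 2 of 7 rows are dropped.

SQL:
SELECT a.student, b.title AS course
FROM enrollments a
INNER JOIN courses b ON a.course_id = b.id

Result:
student | course   
--------+----------
Nate    | Networks 
Frank   | Networks 
Xander  | Databases
Wendy   | Networks 
Alice   | Physics  


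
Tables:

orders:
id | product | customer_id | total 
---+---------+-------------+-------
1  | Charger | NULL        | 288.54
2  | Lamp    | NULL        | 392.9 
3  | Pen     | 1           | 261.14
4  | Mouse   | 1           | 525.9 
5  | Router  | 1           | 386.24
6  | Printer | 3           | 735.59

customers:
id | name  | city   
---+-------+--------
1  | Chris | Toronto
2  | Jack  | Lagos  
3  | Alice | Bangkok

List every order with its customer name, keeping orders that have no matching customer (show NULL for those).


LEFT JOIN keeps every row from orders (the left table); where customer_id has no match in customers, the customer columns become NULL. Walk through each order:
  - order 1 (Charger): customer_id=NULL, no match -> kept with NULL
  - order 2 (Lamp): customer_id=NULL, no match -> kept with NULL
  - order 3 (Pen): customer_id=1 -> matches Chris
  - order 4 (Mouse): customer_id=1 -> matches Chris
  - order 5 (Router): customer_id=1 -> matches Chris
  - order 6 (Printer): customer_id=3 -> matches Alice
All 6 rows appear; 2 have NULL customer.

SQL:
SELECT a.product, b.name AS customer
FROM orders a
LEFT JOIN customers b ON a.customer_id = b.id

Result:
product | customer
--------+---------
Charger | NULL    
Lamp    | NULL    
Pen     | Chris   
Mouse   | Chris   
Router  | Chris   
Printer | Alice   


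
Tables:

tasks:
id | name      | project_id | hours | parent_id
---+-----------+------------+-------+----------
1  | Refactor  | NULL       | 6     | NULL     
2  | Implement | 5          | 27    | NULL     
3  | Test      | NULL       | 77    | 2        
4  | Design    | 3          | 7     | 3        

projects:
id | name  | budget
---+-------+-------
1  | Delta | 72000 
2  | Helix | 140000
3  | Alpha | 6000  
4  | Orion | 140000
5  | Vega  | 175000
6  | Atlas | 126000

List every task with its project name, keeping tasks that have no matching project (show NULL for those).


LEFT JOIN keeps every row from tasks (the left table); where project_id has no match in projects, the project columns become NULL. Walk through each task:
  - task 1 (Refactor): project_id=NULL, no match -> kept with NULL
  - task 2 (Implement): project_id=5 -> matches Vega
  - task 3 (Test): project_id=NULL, no match -> kept with NULL
  - task 4 (Design): project_id=3 -> matches Alpha
All 4 rows appear; 2 have NULL project.

SQL:
SELECT a.name, b.name AS project
FROM tasks a
LEFT JOIN projects b ON a.project_id = b.id

Result:
name      | project
----------+--------
Refactor  | NULL   
Implement | Vega   
Test      | NULL   
Design    | Alpha  


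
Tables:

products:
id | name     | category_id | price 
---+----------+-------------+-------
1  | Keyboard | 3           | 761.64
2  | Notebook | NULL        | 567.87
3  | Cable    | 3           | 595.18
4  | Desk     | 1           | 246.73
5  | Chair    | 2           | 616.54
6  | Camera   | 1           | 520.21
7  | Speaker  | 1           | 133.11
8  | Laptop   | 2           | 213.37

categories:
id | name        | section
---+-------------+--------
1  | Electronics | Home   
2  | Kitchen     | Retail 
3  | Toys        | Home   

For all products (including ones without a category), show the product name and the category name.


LEFT JOIN keeps every row from products (the left table); where category_id has no match in categories, the category columns become NULL. Walk through each product:
  - product 1 (Keyboard): category_id=3 -> matches Toys
  - product 2 (Notebook): category_id=NULL, no match -> kept with NULL
  - product 3 (Cable): category_id=3 -> matches Toys
  - product 4 (Desk): category_id=1 -> matches Electronics
  - product 5 (Chair): category_id=2 -> matches Kitchen
  - product 6 (Camera): category_id=1 -> matches Electronics
  - product 7 (Speaker): category_id=1 -> matches Electronics
  - product 8 (Laptop): category_id=2 -> matches Kitchen
All 8 rows appear; 1 has NULL category.

SQL:
SELECT a.name, b.name AS category
FROM products a
LEFT JOIN categories b ON a.category_id = b.id

Result:
name     | category   
---------+------------
Keyboard | Toys       
Notebook | NULL       
Cable    | Toys       
Desk     | Electronics
Chair    | Kitchen    
Camera   | Electronics
Speaker  | Electronics
Laptop   | Kitchen    


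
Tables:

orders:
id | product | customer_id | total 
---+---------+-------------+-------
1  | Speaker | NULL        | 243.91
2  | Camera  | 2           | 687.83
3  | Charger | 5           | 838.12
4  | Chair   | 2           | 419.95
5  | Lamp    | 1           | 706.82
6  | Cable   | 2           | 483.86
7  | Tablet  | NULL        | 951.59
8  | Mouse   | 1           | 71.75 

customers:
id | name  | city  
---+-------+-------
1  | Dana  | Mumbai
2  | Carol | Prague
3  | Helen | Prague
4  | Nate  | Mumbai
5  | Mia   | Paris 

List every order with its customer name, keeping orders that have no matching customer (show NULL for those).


LEFT JOIN keeps every row from orders (the left table); where customer_id has no match in customers, the customer columns become NULL. Walk through each order:
  - order 1 (Speaker): customer_id=NULL, no match -> kept with NULL
  - order 2 (Camera): customer_id=2 -> matches Carol
  - order 3 (Charger): customer_id=5 -> matches Mia
  - order 4 (Chair): customer_id=2 -> matches Carol
  - order 5 (Lamp): customer_id=1 -> matches Dana
  - order 6 (Cable): customer_id=2 -> matches Carol
  - order 7 (Tablet): customer_id=NULL, no match -> kept with NULL
  - order 8 (Mouse): customer_id=1 -> matches Dana
All 8 rows appear; 2 have NULL customer.

SQL:
SELECT a.product, b.name AS customer
FROM orders a
LEFT JOIN customers b ON a.customer_id = b.id

Result:
product | customer
--------+---------
Speaker | NULL    
Camera  | Carol   
Charger | Mia     
Chair   | Carol   
Lamp    | Dana    
Cable   | Carol   
Tablet  | NULL    
Mouse   | Dana    


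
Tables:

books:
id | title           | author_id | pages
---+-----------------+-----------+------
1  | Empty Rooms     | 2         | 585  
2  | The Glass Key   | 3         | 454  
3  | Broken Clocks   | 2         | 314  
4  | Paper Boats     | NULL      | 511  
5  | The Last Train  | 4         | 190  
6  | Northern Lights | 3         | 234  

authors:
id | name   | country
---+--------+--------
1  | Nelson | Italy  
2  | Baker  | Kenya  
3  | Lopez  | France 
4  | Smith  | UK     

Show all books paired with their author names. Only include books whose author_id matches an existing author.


INNER JOIN keeps only books rows whose author_id matches an id in authors. Walk through each book:
  - book 1 (Empty Rooms): author_id=2 -> matches Baker
  - book 2 (The Glass Key): author_id=3 -> matches Lopez
  - book 3 (Broken Clocks): author_id=2 -> matches Baker
  - book 4 (Paper Boats): author_id=NULL, no match -> dropped
  - book 5 (The Last Train): author_id=4 -> matches Smith
  - book 6 (Northern Lights): author_id=3 -> matches Lopez
So 1 of 6 rows is dropped.

SQL:
SELECT a.title, b.name AS author
FROM books a
INNER JOIN authors b ON a.author_id = b.id

Result:
title           | author
----------------+-------
Empty Rooms     | Baker 
The Glass Key   | Lopez 
Broken Clocks   | Baker 
The Last Train  | Smith 
Northern Lights | Lopez 


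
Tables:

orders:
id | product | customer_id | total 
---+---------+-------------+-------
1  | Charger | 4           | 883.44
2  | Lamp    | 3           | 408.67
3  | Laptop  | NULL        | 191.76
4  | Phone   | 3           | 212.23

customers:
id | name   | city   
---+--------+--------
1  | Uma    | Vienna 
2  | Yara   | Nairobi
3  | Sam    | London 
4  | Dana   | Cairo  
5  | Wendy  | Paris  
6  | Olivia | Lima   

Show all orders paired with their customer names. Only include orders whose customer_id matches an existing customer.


INNER JOIN keeps only orders rows whose customer_id matches an id in customers. Walk through each order:
  - order 1 (Charger): customer_id=4 -> matches Dana
  - order 2 (Lamp): customer_id=3 -> matches Sam
  - order 3 (Laptop): customer_id=NULL, no match -> dropped
  - order 4 (Phone): customer_id=3 -> matches Sam
So 1 of 4 rows is dropped.

SQL:
SELECT a.product, b.name AS customer
FROM orders a
INNER JOIN customers b ON a.customer_id = b.id

Result:
product | customer
--------+---------
Charger | Dana    
Lamp    | Sam     
Phone   | Sam     


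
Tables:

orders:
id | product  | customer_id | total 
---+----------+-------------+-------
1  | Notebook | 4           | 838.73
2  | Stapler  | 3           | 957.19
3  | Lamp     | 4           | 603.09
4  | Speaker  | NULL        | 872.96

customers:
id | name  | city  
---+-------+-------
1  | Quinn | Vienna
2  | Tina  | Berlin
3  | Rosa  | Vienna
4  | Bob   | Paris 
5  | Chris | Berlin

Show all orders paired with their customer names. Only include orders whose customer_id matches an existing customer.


INNER JOIN keeps only orders rows whose customer_id matches an id in customers. Walk through each order:
  - order 1 (Notebook): customer_id=4 -> matches Bob
  - order 2 (Stapler): customer_id=3 -> matches Rosa
  - order 3 (Lamp): customer_id=4 -> matches Bob
  - order 4 (Speaker): customer_id=NULL, no match -> dropped
So 1 of 4 rows is dropped.

SQL:
SELECT a.product, b.name AS customer
FROM orders a
INNER JOIN customers b ON a.customer_id = b.id

Result:
product  | customer
---------+---------
Notebook | Bob     
Stapler  | Rosa    
Lamp     | Bob     


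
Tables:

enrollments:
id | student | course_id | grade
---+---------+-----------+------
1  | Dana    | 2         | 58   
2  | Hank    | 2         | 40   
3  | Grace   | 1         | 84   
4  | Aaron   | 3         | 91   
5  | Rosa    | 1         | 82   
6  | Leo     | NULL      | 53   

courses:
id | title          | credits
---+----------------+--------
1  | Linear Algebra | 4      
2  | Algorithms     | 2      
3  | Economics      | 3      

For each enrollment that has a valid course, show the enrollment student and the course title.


INNER JOIN keeps only enrollments rows whose course_id matches an id in courses. Walk through each enrollment:
  - enrollment 1 (Dana): course_id=2 -> matches Algorithms
  - enrollment 2 (Hank): course_id=2 -> matches Algorithms
  - enrollment 3 (Grace): course_id=1 -> matches Linear Algebra
  - enrollment 4 (Aaron): course_id=3 -> matches Economics
  - enrollment 5 (Rosa): course_id=1 -> matches Linear Algebra
  - enrollment 6 (Leo): course_id=NULL, no match -> dropped
So 1 of 6 rows is dropped.

SQL:
SELECT a.student, b.title AS course
FROM enrollments a
INNER JOIN courses b ON a.course_id = b.id

Result:
student | course        
--------+---------------
Dana    | Algorithms    
Hank    | Algorithms    
Grace   | Linear Algebra
Aaron   | Economics     
Rosa    | Linear Algebra


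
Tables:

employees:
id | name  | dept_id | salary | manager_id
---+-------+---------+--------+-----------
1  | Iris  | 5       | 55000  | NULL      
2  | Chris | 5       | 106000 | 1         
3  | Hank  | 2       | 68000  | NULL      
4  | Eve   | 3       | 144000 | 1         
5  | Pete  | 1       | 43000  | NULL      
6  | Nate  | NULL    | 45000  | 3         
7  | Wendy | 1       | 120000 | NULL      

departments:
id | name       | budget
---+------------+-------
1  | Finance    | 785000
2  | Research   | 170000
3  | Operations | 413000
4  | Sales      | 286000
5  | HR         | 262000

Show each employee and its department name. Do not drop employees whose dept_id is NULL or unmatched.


LEFT JOIN keeps every row from employees (the left table); where dept_id has no match in departments, the department columns become NULL. Walk through each employee:
  - employee 1 (Iris): dept_id=5 -> matches HR
  - employee 2 (Chris): dept_id=5 -> matches HR
  - employee 3 (Hank): dept_id=2 -> matches Research
  - employee 4 (Eve): dept_id=3 -> matches Operations
  - employee 5 (Pete): dept_id=1 -> matches Finance
  - employee 6 (Nate): dept_id=NULL, no match -> kept with NULL
  - employee 7 (Wendy): dept_id=1 -> matches Finance
All 7 rows appear; 1 has NULL department.

SQL:
SELECT a.name, b.name AS department
FROM employees a
LEFT JOIN departments b ON a.dept_id = b.id

Result:
name  | department
------+-----------
Iris  | HR        
Chris | HR        
Hank  | Research  
Eve   | Operations
Pete  | Finance   
Nate  | NULL      
Wendy | Finance   


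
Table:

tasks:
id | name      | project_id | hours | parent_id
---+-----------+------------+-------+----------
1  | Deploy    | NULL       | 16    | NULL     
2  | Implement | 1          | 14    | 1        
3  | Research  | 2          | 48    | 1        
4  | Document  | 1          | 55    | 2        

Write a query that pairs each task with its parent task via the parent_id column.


This is a self-join: tasks is joined to a second copy of itself, matching each row's parent_id to another row's id. Use LEFT JOIN so rows with parent_id=NULL are kept.
  - task 1 (Deploy): parent_id=NULL -> NULL
  - task 2 (Implement): parent_id=1 -> Deploy
  - task 3 (Research): parent_id=1 -> Deploy
  - task 4 (Document): parent_id=2 -> Implement

SQL:
SELECT a.name AS item, b.name AS parent
FROM tasks a
LEFT JOIN tasks b ON a.parent_id = b.id

Result:
item      | parent   
----------+----------
Deploy    | NULL     
Implement | Deploy   
Research  | Deploy   
Document  | Implement


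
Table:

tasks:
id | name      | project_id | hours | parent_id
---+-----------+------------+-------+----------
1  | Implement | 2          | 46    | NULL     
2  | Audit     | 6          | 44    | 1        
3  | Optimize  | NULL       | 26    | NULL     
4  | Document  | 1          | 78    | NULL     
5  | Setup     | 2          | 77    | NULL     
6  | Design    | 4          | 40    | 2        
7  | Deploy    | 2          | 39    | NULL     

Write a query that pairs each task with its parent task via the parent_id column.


This is a self-join: tasks is joined to a second copy of itself, matching each row's parent_id to another row's id. Use LEFT JOIN so rows with parent_id=NULL are kept.
  - task 1 (Implement): parent_id=NULL -> NULL
  - task 2 (Audit): parent_id=1 -> Implement
  - task 3 (Optimize): parent_id=NULL -> NULL
  - task 4 (Document): parent_id=NULL -> NULL
  - task 5 (Setup): parent_id=NULL -> NULL
  - task 6 (Design): parent_id=2 -> Audit
  - task 7 (Deploy): parent_id=NULL -> NULL

SQL:
SELECT a.name AS item, b.name AS parent
FROM tasks a
LEFT JOIN tasks b ON a.parent_id = b.id

Result:
item      | parent   
----------+----------
Implement | NULL     
Audit     | Implement
Optimize  | NULL     
Document  | NULL     
Setup     | NULL     
Design    | Audit    
Deploy    | NULL     


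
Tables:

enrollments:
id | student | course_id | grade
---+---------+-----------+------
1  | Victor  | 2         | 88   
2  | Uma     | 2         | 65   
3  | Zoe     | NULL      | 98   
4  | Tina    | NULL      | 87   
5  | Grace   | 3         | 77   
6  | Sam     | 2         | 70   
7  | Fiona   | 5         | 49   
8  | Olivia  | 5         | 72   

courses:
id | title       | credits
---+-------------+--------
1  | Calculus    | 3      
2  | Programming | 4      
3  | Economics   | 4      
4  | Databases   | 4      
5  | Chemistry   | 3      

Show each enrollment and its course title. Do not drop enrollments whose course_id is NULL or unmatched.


LEFT JOIN keeps every row from enrollments (the left table); where course_id has no match in courses, the course columns become NULL. Walk through each enrollment:
  - enrollment 1 (Victor): course_id=2 -> matches Programming
  - enrollment 2 (Uma): course_id=2 -> matches Programming
  - enrollment 3 (Zoe): course_id=NULL, no match -> kept with NULL
  - enrollment 4 (Tina): course_id=NULL, no match -> kept with NULL
  - enrollment 5 (Grace): course_id=3 -> matches Economics
  - enrollment 6 (Sam): course_id=2 -> matches Programming
  - enrollment 7 (Fiona): course_id=5 -> matches Chemistry
  - enrollment 8 (Olivia): course_id=5 -> matches Chemistry
All 8 rows appear; 2 have NULL course.

SQL:
SELECT a.student, b.title AS course
FROM enrollments a
LEFT JOIN courses b ON a.course_id = b.id

Result:
student | course     
--------+------------
Victor  | Programming
Uma     | Programming
Zoe     | NULL       
Tina    | NULL       
Grace   | Economics  
Sam     | Programming
Fiona   | Chemistry  
Olivia  | Chemistry  


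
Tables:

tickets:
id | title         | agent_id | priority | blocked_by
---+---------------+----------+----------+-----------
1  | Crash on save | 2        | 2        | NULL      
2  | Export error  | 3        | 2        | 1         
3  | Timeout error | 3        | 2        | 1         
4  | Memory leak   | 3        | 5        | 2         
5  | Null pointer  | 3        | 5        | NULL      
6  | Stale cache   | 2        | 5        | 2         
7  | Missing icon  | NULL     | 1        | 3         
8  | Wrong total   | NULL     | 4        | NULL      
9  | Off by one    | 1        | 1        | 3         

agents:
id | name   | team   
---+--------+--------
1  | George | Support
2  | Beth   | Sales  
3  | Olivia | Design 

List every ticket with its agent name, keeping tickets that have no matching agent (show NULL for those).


LEFT JOIN keeps every row from tickets (the left table); where agent_id has no match in agents, the agent columns become NULL. Walk through each ticket:
  - ticket 1 (Crash on save): agent_id=2 -> matches Beth
  - ticket 2 (Export error): agent_id=3 -> matches Olivia
  - ticket 3 (Timeout error): agent_id=3 -> matches Olivia
  - ticket 4 (Memory leak): agent_id=3 -> matches Olivia
  - ticket 5 (Null pointer): agent_id=3 -> matches Olivia
  - ticket 6 (Stale cache): agent_id=2 -> matches Beth
  - ticket 7 (Missing icon): agent_id=NULL, no match -> kept with NULL
  - ticket 8 (Wrong total): agent_id=NULL, no match -> kept with NULL
  - ticket 9 (Off by one): agent_id=1 -> matches George
All 9 rows appear; 2 have NULL agent.

SQL:
SELECT a.title, b.name AS agent
FROM tickets a
LEFT JOIN agents b ON a.agent_id = b.id

Result:
title         | agent 
--------------+-------
Crash on save | Beth  
Export error  | Olivia
Timeout error | Olivia
Memory leak   | Olivia
Null pointer  | Olivia
Stale cache   | Beth  
Missing icon  | NULL  
Wrong total   | NULL  
Off by one    | George


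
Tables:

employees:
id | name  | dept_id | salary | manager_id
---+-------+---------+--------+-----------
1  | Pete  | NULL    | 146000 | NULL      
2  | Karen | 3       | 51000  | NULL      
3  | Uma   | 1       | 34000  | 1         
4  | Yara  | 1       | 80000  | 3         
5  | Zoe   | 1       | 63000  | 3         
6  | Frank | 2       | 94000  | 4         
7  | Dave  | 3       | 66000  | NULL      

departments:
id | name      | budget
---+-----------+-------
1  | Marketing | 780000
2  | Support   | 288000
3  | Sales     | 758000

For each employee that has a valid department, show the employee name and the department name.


INNER JOIN keeps only employees rows whose dept_id matches an id in departments. Walk through each employee:
  - employee 1 (Pete): dept_id=NULL, no match -> dropped
  - employee 2 (Karen): dept_id=3 -> matches Sales
  - employee 3 (Uma): dept_id=1 -> matches Marketing
  - employee 4 (Yara): dept_id=1 -> matches Marketing
  - employee 5 (Zoe): dept_id=1 -> matches Marketing
  - employee 6 (Frank): dept_id=2 -> matches Support
  - employee 7 (Dave): dept_id=3 -> matches Sales
So 1 of 7 rows is dropped.

SQL:
SELECT a.name, b.name AS department
FROM employees a
INNER JOIN departments b ON a.dept_id = b.id

Result:
name  | department
------+-----------
Karen | Sales     
Uma   | Marketing 
Yara  | Marketing 
Zoe   | Marketing 
Frank | Support   
Dave  | Sales     


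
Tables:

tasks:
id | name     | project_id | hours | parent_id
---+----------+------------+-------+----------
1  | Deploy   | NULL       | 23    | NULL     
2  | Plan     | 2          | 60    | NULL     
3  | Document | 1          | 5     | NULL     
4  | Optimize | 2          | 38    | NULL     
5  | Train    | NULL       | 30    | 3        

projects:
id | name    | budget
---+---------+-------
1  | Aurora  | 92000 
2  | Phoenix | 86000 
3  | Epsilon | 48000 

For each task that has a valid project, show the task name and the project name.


INNER JOIN keeps only tasks rows whose project_id matches an id in projects. Walk through each task:
  - task 1 (Deploy): project_id=NULL, no match -> dropped
  - task 2 (Plan): project_id=2 -> matches Phoenix
  - task 3 (Document): project_id=1 -> matches Aurora
  - task 4 (Optimize): project_id=2 -> matches Phoenix
  - task 5 (Train): project_id=NULL, no match -> dropped
So 2 of 5 rows are dropped.

SQL:
SELECT a.name, b.name AS project
FROM tasks a
INNER JOIN projects b ON a.project_id = b.id

Result:
name     | project
---------+--------
Plan     | Phoenix
Document | Aurora 
Optimize | Phoenix


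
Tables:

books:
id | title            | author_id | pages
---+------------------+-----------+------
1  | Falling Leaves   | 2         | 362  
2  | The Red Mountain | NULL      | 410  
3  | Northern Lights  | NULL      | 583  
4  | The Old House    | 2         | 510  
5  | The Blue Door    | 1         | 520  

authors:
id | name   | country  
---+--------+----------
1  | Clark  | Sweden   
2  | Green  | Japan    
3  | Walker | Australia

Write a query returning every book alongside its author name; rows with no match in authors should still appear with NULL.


LEFT JOIN keeps every row from books (the left table); where author_id has no match in authors, the author columns become NULL. Walk through each book:
  - book 1 (Falling Leaves): author_id=2 -> matches Green
  - book 2 (The Red Mountain): author_id=NULL, no match -> kept with NULL
  - book 3 (Northern Lights): author_id=NULL, no match -> kept with NULL
  - book 4 (The Old House): author_id=2 -> matches Green
  - book 5 (The Blue Door): author_id=1 -> matches Clark
All 5 rows appear; 2 have NULL author.

SQL:
SELECT a.title, b.name AS author
FROM books a
LEFT JOIN authors b ON a.author_id = b.id

Result:
title            | author
-----------------+-------
Falling Leaves   | Green 
The Red Mountain | NULL  
Northern Lights  | NULL  
The Old House    | Green 
The Blue Door    | Clark 


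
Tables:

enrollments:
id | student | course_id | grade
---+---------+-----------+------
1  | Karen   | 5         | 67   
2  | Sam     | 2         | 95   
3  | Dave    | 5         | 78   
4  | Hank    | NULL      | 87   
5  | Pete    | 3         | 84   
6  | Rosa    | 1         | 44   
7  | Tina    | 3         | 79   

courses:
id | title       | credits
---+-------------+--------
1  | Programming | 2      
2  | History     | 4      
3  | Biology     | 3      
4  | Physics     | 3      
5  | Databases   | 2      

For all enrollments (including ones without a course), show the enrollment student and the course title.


LEFT JOIN keeps every row from enrollments (the left table); where course_id has no match in courses, the course columns become NULL. Walk through each enrollment:
  - enrollment 1 (Karen): course_id=5 -> matches Databases
  - enrollment 2 (Sam): course_id=2 -> matches History
  - enrollment 3 (Dave): course_id=5 -> matches Databases
  - enrollment 4 (Hank): course_id=NULL, no match -> kept with NULL
  - enrollment 5 (Pete): course_id=3 -> matches Biology
  - enrollment 6 (Rosa): course_id=1 -> matches Programming
  - enrollment 7 (Tina): course_id=3 -> matches Biology
All 7 rows appear; 1 has NULL course.

SQL:
SELECT a.student, b.title AS course
FROM enrollments a
LEFT JOIN courses b ON a.course_id = b.id

Result:
student | course     
--------+------------
Karen   | Databases  
Sam     | History    
Dave    | Databases  
Hank    | NULL       
Pete    | Biology    
Rosa    | Programming
Tina    | Biology    


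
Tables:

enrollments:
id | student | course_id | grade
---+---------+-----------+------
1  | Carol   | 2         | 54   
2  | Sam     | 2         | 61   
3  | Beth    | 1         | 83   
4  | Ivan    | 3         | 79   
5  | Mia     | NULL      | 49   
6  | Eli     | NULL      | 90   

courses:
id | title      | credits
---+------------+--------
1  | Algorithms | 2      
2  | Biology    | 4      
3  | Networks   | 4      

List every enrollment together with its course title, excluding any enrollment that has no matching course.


INNER JOIN keeps only enrollments rows whose course_id matches an id in courses. Walk through each enrollment:
  - enrollment 1 (Carol): course_id=2 -> matches Biology
  - enrollment 2 (Sam): course_id=2 -> matches Biology
  - enrollment 3 (Beth): course_id=1 -> matches Algorithms
  - enrollment 4 (Ivan): course_id=3 -> matches Networks
  - enrollment 5 (Mia): course_id=NULL, no match -> dropped
  - enrollment 6 (Eli): course_id=NULL, no match -> dropped
So 2 of 6 rows are dropped.

SQL:
SELECT a.student, b.title AS course
FROM enrollments a
INNER JOIN courses b ON a.course_id = b.id

Result:
student | course    
--------+-----------
Carol   | Biology   
Sam     | Biology   
Beth    | Algorithms
Ivan    | Networks  


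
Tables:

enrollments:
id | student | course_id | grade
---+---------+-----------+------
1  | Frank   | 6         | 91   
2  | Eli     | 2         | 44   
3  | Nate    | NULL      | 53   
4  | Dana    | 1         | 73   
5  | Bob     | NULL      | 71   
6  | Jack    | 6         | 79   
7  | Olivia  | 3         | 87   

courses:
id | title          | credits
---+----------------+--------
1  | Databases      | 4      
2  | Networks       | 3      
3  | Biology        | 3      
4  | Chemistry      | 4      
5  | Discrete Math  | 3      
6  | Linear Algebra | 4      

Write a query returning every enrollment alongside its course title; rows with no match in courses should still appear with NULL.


LEFT JOIN keeps every row from enrollments (the left table); where course_id has no match in courses, the course columns become NULL. Walk through each enrollment:
  - enrollment 1 (Frank): course_id=6 -> matches Linear Algebra
  - enrollment 2 (Eli): course_id=2 -> matches Networks
  - enrollment 3 (Nate): course_id=NULL, no match -> kept with NULL
  - enrollment 4 (Dana): course_id=1 -> matches Databases
  - enrollment 5 (Bob): course_id=NULL, no match -> kept with NULL
  - enrollment 6 (Jack): course_id=6 -> matches Linear Algebra
  - enrollment 7 (Olivia): course_id=3 -> matches Biology
All 7 rows appear; 2 have NULL course.

SQL:
SELECT a.student, b.title AS course
FROM enrollments a
LEFT JOIN courses b ON a.course_id = b.id

Result:
student | course        
--------+---------------
Frank   | Linear Algebra
Eli     | Networks      
Nate    | NULL          
Dana    | Databases     
Bob     | NULL          
Jack    | Linear Algebra
Olivia  | Biology       


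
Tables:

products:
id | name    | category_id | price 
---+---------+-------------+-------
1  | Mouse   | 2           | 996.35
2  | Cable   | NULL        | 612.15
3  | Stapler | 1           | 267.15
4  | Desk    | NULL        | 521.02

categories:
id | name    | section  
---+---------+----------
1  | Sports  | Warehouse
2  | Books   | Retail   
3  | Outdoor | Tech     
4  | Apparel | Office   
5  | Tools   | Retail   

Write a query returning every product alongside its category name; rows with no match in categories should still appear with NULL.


LEFT JOIN keeps every row from products (the left table); where category_id has no match in categories, the category columns become NULL. Walk through each product:
  - product 1 (Mouse): category_id=2 -> matches Books
  - product 2 (Cable): category_id=NULL, no match -> kept with NULL
  - product 3 (Stapler): category_id=1 -> matches Sports
  - product 4 (Desk): category_id=NULL, no match -> kept with NULL
All 4 rows appear; 2 have NULL category.

SQL:
SELECT a.name, b.name AS category
FROM products a
LEFT JOIN categories b ON a.category_id = b.id

Result:
name    | category
--------+---------
Mouse   | Books   
Cable   | NULL    
Stapler | Sports  
Desk    | NULL    


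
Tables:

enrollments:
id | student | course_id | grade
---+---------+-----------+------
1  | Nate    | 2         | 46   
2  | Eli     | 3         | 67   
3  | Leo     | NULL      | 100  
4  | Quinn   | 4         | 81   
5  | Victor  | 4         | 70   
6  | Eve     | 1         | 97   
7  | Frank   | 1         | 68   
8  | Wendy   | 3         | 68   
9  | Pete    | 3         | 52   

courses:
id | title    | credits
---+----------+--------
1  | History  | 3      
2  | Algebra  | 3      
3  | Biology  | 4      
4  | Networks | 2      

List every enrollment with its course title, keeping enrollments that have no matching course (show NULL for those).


LEFT JOIN keeps every row from enrollments (the left table); where course_id has no match in courses, the course columns become NULL. Walk through each enrollment:
  - enrollment 1 (Nate): course_id=2 -> matches Algebra
  - enrollment 2 (Eli): course_id=3 -> matches Biology
  - enrollment 3 (Leo): course_id=NULL, no match -> kept with NULL
  - enrollment 4 (Quinn): course_id=4 -> matches Networks
  - enrollment 5 (Victor): course_id=4 -> matches Networks
  - enrollment 6 (Eve): course_id=1 -> matches History
  - enrollment 7 (Frank): course_id=1 -> matches History
  - enrollment 8 (Wendy): course_id=3 -> matches Biology
  - enrollment 9 (Pete): course_id=3 -> matches Biology
All 9 rows appear; 1 has NULL course.

SQL:
SELECT a.student, b.title AS course
FROM enrollments a
LEFT JOIN courses b ON a.course_id = b.id

Result:
student | course  
--------+---------
Nate    | Algebra 
Eli     | Biology 
Leo     | NULL    
Quinn   | Networks
Victor  | Networks
Eve     | History 
Frank   | History 
Wendy   | Biology 
Pete    | Biology 


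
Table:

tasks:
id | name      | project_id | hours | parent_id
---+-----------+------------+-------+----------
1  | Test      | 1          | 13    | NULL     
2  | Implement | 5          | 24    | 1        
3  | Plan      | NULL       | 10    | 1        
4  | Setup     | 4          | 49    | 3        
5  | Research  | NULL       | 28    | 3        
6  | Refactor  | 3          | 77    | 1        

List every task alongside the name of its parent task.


This is a self-join: tasks is joined to a second copy of itself, matching each row's parent_id to another row's id. Use LEFT JOIN so rows with parent_id=NULL are kept.
  - task 1 (Test): parent_id=NULL -> NULL
  - task 2 (Implement): parent_id=1 -> Test
  - task 3 (Plan): parent_id=1 -> Test
  - task 4 (Setup): parent_id=3 -> Plan
  - task 5 (Research): parent_id=3 -> Plan
  - task 6 (Refactor): parent_id=1 -> Test

SQL:
SELECT a.name AS item, b.name AS parent
FROM tasks a
LEFT JOIN tasks b ON a.parent_id = b.id

Result:
item      | parent
----------+-------
Test      | NULL  
Implement | Test  
Plan      | Test  
Setup     | Plan  
Research  | Plan  
Refactor  | Test  


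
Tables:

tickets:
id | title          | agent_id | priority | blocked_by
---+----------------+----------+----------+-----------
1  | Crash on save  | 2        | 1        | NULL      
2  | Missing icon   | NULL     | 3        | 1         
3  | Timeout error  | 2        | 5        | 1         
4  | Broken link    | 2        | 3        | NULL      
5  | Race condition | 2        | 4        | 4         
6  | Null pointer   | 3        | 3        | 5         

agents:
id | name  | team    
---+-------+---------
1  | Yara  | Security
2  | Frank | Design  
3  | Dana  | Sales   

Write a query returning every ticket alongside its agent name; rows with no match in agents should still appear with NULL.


LEFT JOIN keeps every row from tickets (the left table); where agent_id has no match in agents, the agent columns become NULL. Walk through each ticket:
  - ticket 1 (Crash on save): agent_id=2 -> matches Frank
  - ticket 2 (Missing icon): agent_id=NULL, no match -> kept with NULL
  - ticket 3 (Timeout error): agent_id=2 -> matches Frank
  - ticket 4 (Broken link): agent_id=2 -> matches Frank
  - ticket 5 (Race condition): agent_id=2 -> matches Frank
  - ticket 6 (Null pointer): agent_id=3 -> matches Dana
All 6 rows appear; 1 has NULL agent.

SQL:
SELECT a.title, b.name AS agent
FROM tickets a
LEFT JOIN agents b ON a.agent_id = b.id

Result:
title          | agent
---------------+------
Crash on save  | Frank
Missing icon   | NULL 
Timeout error  | Frank
Broken link    | Frank
Race condition | Frank
Null pointer   | Dana 
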